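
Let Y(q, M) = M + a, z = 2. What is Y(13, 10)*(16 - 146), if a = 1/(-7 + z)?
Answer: -1274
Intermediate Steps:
a = -⅕ (a = 1/(-7 + 2) = 1/(-5) = -⅕ ≈ -0.20000)
Y(q, M) = -⅕ + M (Y(q, M) = M - ⅕ = -⅕ + M)
Y(13, 10)*(16 - 146) = (-⅕ + 10)*(16 - 146) = (49/5)*(-130) = -1274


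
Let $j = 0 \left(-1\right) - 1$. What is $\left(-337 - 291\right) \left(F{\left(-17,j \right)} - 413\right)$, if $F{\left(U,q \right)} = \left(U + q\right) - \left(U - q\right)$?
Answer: $260620$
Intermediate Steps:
$j = -1$ ($j = 0 - 1 = -1$)
$F{\left(U,q \right)} = 2 q$
$\left(-337 - 291\right) \left(F{\left(-17,j \right)} - 413\right) = \left(-337 - 291\right) \left(2 \left(-1\right) - 413\right) = - 628 \left(-2 - 413\right) = \left(-628\right) \left(-415\right) = 260620$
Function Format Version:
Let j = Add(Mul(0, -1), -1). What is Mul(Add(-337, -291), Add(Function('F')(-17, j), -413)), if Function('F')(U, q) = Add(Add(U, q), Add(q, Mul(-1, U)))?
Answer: 260620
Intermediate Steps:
j = -1 (j = Add(0, -1) = -1)
Function('F')(U, q) = Mul(2, q)
Mul(Add(-337, -291), Add(Function('F')(-17, j), -413)) = Mul(Add(-337, -291), Add(Mul(2, -1), -413)) = Mul(-628, Add(-2, -413)) = Mul(-628, -415) = 260620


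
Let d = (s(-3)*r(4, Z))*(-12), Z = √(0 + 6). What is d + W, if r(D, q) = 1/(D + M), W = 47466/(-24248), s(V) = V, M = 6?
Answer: 99567/60620 ≈ 1.6425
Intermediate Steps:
Z = √6 ≈ 2.4495
W = -23733/12124 (W = 47466*(-1/24248) = -23733/12124 ≈ -1.9575)
r(D, q) = 1/(6 + D) (r(D, q) = 1/(D + 6) = 1/(6 + D))
d = 18/5 (d = -3/(6 + 4)*(-12) = -3/10*(-12) = 18/5 ≈ 3.6000)
d + W = 18/5 - 23733/12124 = 99567/60620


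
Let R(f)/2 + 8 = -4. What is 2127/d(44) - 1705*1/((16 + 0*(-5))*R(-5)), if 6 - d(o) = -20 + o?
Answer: -14557/128 ≈ -113.73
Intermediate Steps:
R(f) = -24 (R(f) = -16 + 2*(-4) = -16 - 8 = -24)
d(o) = 26 - o (d(o) = 6 - (-20 + o) = 6 + (20 - o) = 26 - o)
2127/d(44) - 1705*1/((16 + 0*(-5))*R(-5)) = 2127/(26 - 1*44) - 1705*(-1/(24*(16 + 0*(-5)))) = 2127/(26 - 44) - 1705*(-1/(24*(16 + 0))) = 2127/(-18) - 1705/(16*(-24)) = 2127*(-1/18) - 1705/(-384) = -709/6 - 1705*(-1/384) = -709/6 + 1705/384 = -14557/128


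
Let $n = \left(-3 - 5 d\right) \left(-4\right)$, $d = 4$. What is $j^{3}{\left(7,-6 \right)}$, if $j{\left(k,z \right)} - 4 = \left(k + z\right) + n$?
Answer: $912673$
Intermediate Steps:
$n = 92$ ($n = \left(-3 - 20\right) \left(-4\right) = \left(-23\right) \left(-4\right) = 92$)
$j{\left(k,z \right)} = 96 + k + z$ ($j{\left(k,z \right)} = 4 + \left(\left(k + z\right) + 92\right) = 4 + \left(92 + k + z\right) = 96 + k + z$)
$j^{3}{\left(7,-6 \right)} = \left(96 + 7 - 6\right)^{3} = 97^{3} = 912673$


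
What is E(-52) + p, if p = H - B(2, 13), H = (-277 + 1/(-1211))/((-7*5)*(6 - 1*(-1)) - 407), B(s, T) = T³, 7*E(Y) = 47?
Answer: -432263206/197393 ≈ -2189.9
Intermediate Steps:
E(Y) = 47/7 (E(Y) = (⅐)*47 = 47/7)
H = 83862/197393 (H = (-277 - 1/1211)/(-35*(6 + 1) - 407) = -335448/(1211*(-35*7 - 407)) = -335448/(1211*(-245 - 407)) = -335448/1211/(-652) = -335448/1211*(-1/652) = 83862/197393 ≈ 0.42485)
p = -433588559/197393 (p = 83862/197393 - 1*13³ = 83862/197393 - 1*2197 = 83862/197393 - 2197 = -433588559/197393 ≈ -2196.6)
E(-52) + p = 47/7 - 433588559/197393 = -432263206/197393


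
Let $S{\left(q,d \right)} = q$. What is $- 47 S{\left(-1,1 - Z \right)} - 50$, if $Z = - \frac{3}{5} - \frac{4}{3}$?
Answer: $-3$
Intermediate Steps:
$Z = - \frac{29}{15}$ ($Z = \left(-3\right) \frac{1}{5} - \frac{4}{3} = - \frac{3}{5} - \frac{4}{3} = - \frac{29}{15} \approx -1.9333$)
$- 47 S{\left(-1,1 - Z \right)} - 50 = \left(-47\right) \left(-1\right) - 50 = 47 - 50 = -3$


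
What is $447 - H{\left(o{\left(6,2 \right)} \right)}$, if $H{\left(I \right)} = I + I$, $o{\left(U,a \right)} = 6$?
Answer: $435$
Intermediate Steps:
$H{\left(I \right)} = 2 I$
$447 - H{\left(o{\left(6,2 \right)} \right)} = 447 - 2 \cdot 6 = 447 - 12 = 435$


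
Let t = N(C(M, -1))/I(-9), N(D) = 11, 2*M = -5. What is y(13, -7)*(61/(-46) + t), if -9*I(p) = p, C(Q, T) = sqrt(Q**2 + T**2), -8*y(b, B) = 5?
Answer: -2225/368 ≈ -6.0462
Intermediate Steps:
M = -5/2 (M = (1/2)*(-5) = -5/2 ≈ -2.5000)
y(b, B) = -5/8 (y(b, B) = -1/8*5 = -5/8)
I(p) = -p/9
t = 11 (t = 11/((-1/9*(-9))) = 11/1 = 11*1 = 11)
y(13, -7)*(61/(-46) + t) = -5*(61/(-46) + 11)/8 = -5*(61*(-1/46) + 11)/8 = -5*(-61/46 + 11)/8 = -5/8*445/46 = -2225/368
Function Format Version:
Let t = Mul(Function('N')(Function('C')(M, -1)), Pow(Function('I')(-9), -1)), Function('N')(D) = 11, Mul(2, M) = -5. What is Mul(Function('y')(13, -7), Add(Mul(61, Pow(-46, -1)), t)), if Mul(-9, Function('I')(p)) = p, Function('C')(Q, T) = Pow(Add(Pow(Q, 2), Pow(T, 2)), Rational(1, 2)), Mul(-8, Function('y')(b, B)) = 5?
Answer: Rational(-2225, 368) ≈ -6.0462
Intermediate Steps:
M = Rational(-5, 2) (M = Mul(Rational(1, 2), -5) = Rational(-5, 2) ≈ -2.5000)
Function('y')(b, B) = Rational(-5, 8) (Function('y')(b, B) = Mul(Rational(-1, 8), 5) = Rational(-5, 8))
Function('I')(p) = Mul(Rational(-1, 9), p)
t = 11 (t = Mul(11, Pow(Mul(Rational(-1, 9), -9), -1)) = Mul(11, Pow(1, -1)) = Mul(11, 1) = 11)
Mul(Function('y')(13, -7), Add(Mul(61, Pow(-46, -1)), t)) = Mul(Rational(-5, 8), Add(Mul(61, Pow(-46, -1)), 11)) = Mul(Rational(-5, 8), Add(Mul(61, Rational(-1, 46)), 11)) = Mul(Rational(-5, 8), Add(Rational(-61, 46), 11)) = Mul(Rational(-5, 8), Rational(445, 46)) = Rational(-2225, 368)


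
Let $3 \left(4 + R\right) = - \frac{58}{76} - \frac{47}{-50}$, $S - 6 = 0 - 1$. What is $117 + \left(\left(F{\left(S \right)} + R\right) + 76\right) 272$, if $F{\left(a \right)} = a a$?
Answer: $\frac{12595591}{475} \approx 26517.0$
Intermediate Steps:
$S = 5$ ($S = 6 + \left(0 - 1\right) = 6 - 1 = 5$)
$R = - \frac{1872}{475}$ ($R = -4 + \frac{- \frac{58}{76} - \frac{47}{-50}}{3} = -4 + \frac{\left(-58\right) \frac{1}{76} - - \frac{47}{50}}{3} = -4 + \frac{- \frac{29}{38} + \frac{47}{50}}{3} = -4 + \frac{1}{3} \cdot \frac{84}{475} = -4 + \frac{28}{475} = - \frac{1872}{475} \approx -3.9411$)
$F{\left(a \right)} = a^{2}$
$117 + \left(\left(F{\left(S \right)} + R\right) + 76\right) 272 = 117 + \left(\left(5^{2} - \frac{1872}{475}\right) + 76\right) 272 = 117 + \left(\left(25 - \frac{1872}{475}\right) + 76\right) 272 = 117 + \left(\frac{10003}{475} + 76\right) 272 = 117 + \frac{46103}{475} \cdot 272 = 117 + \frac{12540016}{475} = \frac{12595591}{475}$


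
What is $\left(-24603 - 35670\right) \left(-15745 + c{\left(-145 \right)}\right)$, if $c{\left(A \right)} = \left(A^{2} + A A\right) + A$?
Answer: $-1576741680$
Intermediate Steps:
$c{\left(A \right)} = A + 2 A^{2}$ ($c{\left(A \right)} = \left(A^{2} + A^{2}\right) + A = 2 A^{2} + A = A + 2 A^{2}$)
$\left(-24603 - 35670\right) \left(-15745 + c{\left(-145 \right)}\right) = \left(-24603 - 35670\right) \left(-15745 - 145 \left(1 + 2 \left(-145\right)\right)\right) = - 60273 \left(-15745 - 145 \left(1 - 290\right)\right) = - 60273 \left(-15745 - -41905\right) = - 60273 \left(-15745 + 41905\right) = \left(-60273\right) 26160 = -1576741680$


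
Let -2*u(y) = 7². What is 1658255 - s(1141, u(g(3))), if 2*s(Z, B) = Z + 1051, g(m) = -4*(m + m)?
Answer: 1657159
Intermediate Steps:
g(m) = -8*m
u(y) = -49/2 (u(y) = -½*7² = -½*49 = -49/2)
s(Z, B) = 1051/2 + Z/2 (s(Z, B) = (Z + 1051)/2 = (1051 + Z)/2 = 1051/2 + Z/2)
1658255 - s(1141, u(g(3))) = 1658255 - (1051/2 + (½)*1141) = 1658255 - (1051/2 + 1141/2) = 1658255 - 1*1096 = 1658255 - 1096 = 1657159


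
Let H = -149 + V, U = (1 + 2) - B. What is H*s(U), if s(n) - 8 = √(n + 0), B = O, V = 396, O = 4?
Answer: 1976 + 247*I ≈ 1976.0 + 247.0*I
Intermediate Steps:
B = 4
U = -1 (U = (1 + 2) - 1*4 = 3 - 4 = -1)
s(n) = 8 + √n (s(n) = 8 + √(n + 0) = 8 + √n)
H = 247 (H = -149 + 396 = 247)
H*s(U) = 247*(8 + √(-1)) = 247*(8 + I) = 1976 + 247*I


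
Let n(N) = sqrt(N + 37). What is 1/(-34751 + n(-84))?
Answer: -34751/1207632048 - I*sqrt(47)/1207632048 ≈ -2.8776e-5 - 5.6769e-9*I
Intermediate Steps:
n(N) = sqrt(37 + N)
1/(-34751 + n(-84)) = 1/(-34751 + sqrt(37 - 84)) = 1/(-34751 + sqrt(-47)) = 1/(-34751 + I*sqrt(47))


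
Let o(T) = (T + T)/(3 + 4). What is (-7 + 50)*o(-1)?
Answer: -86/7 ≈ -12.286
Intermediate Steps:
o(T) = 2*T/7 (o(T) = (2*T)/7 = (2*T)*(1/7) = 2*T/7)
(-7 + 50)*o(-1) = (-7 + 50)*((2/7)*(-1)) = 43*(-2/7) = -86/7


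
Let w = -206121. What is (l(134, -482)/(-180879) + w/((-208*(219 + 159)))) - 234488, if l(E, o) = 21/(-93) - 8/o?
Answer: -2768186058438377023/11805367470624 ≈ -2.3449e+5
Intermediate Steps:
l(E, o) = -7/31 - 8/o (l(E, o) = 21*(-1/93) - 8/o = -7/31 - 8/o)
(l(134, -482)/(-180879) + w/((-208*(219 + 159)))) - 234488 = ((-7/31 - 8/(-482))/(-180879) - 206121*(-1/(208*(219 + 159)))) - 234488 = ((-7/31 - 8*(-1/482))*(-1/180879) - 206121/((-208*378))) - 234488 = ((-7/31 + 4/241)*(-1/180879) - 206121/(-78624)) - 234488 = (-1563/7471*(-1/180879) - 206121*(-1/78624)) - 234488 = (521/450449003 + 68707/26208) - 234488 = 30949013303489/11805367470624 - 234488 = -2768186058438377023/11805367470624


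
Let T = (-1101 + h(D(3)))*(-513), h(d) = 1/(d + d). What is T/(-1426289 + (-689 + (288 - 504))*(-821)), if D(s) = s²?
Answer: -161367/195224 ≈ -0.82657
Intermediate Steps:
h(d) = 1/(2*d)
T = 1129569/2 (T = (-1101 + 1/(2*(3²)))*(-513) = (-1101 + (½)/9)*(-513) = (-1101 + (½)*(⅑))*(-513) = (-1101 + 1/18)*(-513) = -19817/18*(-513) = 1129569/2 ≈ 5.6478e+5)
T/(-1426289 + (-689 + (288 - 504))*(-821)) = 1129569/(2*(-1426289 + (-689 + (288 - 504))*(-821))) = 1129569/(2*(-1426289 + (-689 - 216)*(-821))) = 1129569/(2*(-1426289 - 905*(-821))) = 1129569/(2*(-1426289 + 743005)) = (1129569/2)/(-683284) = (1129569/2)*(-1/683284) = -161367/195224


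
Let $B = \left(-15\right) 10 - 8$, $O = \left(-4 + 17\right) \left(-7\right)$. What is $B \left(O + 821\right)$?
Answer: $-115340$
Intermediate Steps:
$O = -91$ ($O = 13 \left(-7\right) = -91$)
$B = -158$ ($B = -150 - 8 = -158$)
$B \left(O + 821\right) = - 158 \left(-91 + 821\right) = \left(-158\right) 730 = -115340$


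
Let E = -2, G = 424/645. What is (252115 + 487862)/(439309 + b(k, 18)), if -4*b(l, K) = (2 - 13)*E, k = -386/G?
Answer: 493318/292869 ≈ 1.6844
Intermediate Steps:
G = 424/645 (G = 424*(1/645) = 424/645 ≈ 0.65736)
k = -124485/212 (k = -386/424/645 = -386*645/424 = -124485/212 ≈ -587.19)
b(l, K) = -11/2 (b(l, K) = -(2 - 13)*(-2)/4 = -(-11)*(-2)/4 = -¼*22 = -11/2)
(252115 + 487862)/(439309 + b(k, 18)) = (252115 + 487862)/(439309 - 11/2) = 739977/(878607/2) = 739977*(2/878607) = 493318/292869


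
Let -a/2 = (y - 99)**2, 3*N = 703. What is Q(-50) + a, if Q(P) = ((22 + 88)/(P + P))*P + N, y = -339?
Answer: -1150196/3 ≈ -3.8340e+5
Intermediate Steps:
N = 703/3 (N = (1/3)*703 = 703/3 ≈ 234.33)
Q(P) = 868/3 (Q(P) = ((22 + 88)/(P + P))*P + 703/3 = (110/((2*P)))*P + 703/3 = (110*(1/(2*P)))*P + 703/3 = (55/P)*P + 703/3 = 55 + 703/3 = 868/3)
a = -383688 (a = -2*(-339 - 99)**2 = -2*(-438)**2 = -2*191844 = -383688)
Q(-50) + a = 868/3 - 383688 = -1150196/3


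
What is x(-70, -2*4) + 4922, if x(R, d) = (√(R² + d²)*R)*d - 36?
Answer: 4886 + 1120*√1241 ≈ 44341.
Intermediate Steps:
x(R, d) = -36 + R*d*√(R² + d²) (x(R, d) = (R*√(R² + d²))*d - 36 = R*d*√(R² + d²) - 36 = -36 + R*d*√(R² + d²))
x(-70, -2*4) + 4922 = (-36 - 70*(-2*4)*√((-70)² + (-2*4)²)) + 4922 = (-36 - 70*(-8)*√(4900 + (-8)²)) + 4922 = (-36 - 70*(-8)*√(4900 + 64)) + 4922 = (-36 - 70*(-8)*√4964) + 4922 = (-36 - 70*(-8)*2*√1241) + 4922 = (-36 + 1120*√1241) + 4922 = 4886 + 1120*√1241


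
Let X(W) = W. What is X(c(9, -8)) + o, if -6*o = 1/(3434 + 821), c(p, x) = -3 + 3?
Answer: -1/25530 ≈ -3.9170e-5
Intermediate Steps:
c(p, x) = 0
o = -1/25530 (o = -1/(6*(3434 + 821)) = -⅙/4255 = -⅙*1/4255 = -1/25530 ≈ -3.9170e-5)
X(c(9, -8)) + o = 0 - 1/25530 = -1/25530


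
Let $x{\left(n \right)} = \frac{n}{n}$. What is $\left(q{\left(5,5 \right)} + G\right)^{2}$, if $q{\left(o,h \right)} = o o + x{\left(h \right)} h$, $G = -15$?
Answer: $225$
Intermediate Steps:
$x{\left(n \right)} = 1$
$q{\left(o,h \right)} = h + o^{2}$ ($q{\left(o,h \right)} = o o + 1 h = o^{2} + h = h + o^{2}$)
$\left(q{\left(5,5 \right)} + G\right)^{2} = \left(\left(5 + 5^{2}\right) - 15\right)^{2} = \left(\left(5 + 25\right) - 15\right)^{2} = \left(30 - 15\right)^{2} = 15^{2} = 225$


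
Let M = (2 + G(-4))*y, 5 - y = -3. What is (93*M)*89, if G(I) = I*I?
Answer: 1191888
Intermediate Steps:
y = 8 (y = 5 - 1*(-3) = 5 + 3 = 8)
G(I) = I²
M = 144 (M = (2 + (-4)²)*8 = (2 + 16)*8 = 18*8 = 144)
(93*M)*89 = (93*144)*89 = 13392*89 = 1191888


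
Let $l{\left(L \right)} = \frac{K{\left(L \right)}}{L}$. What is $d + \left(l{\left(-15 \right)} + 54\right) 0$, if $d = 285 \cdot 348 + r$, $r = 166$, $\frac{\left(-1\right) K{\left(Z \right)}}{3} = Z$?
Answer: $99346$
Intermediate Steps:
$K{\left(Z \right)} = - 3 Z$
$l{\left(L \right)} = -3$ ($l{\left(L \right)} = \frac{\left(-3\right) L}{L} = -3$)
$d = 99346$ ($d = 285 \cdot 348 + 166 = 99180 + 166 = 99346$)
$d + \left(l{\left(-15 \right)} + 54\right) 0 = 99346 + \left(-3 + 54\right) 0 = 99346 + 51 \cdot 0 = 99346 + 0 = 99346$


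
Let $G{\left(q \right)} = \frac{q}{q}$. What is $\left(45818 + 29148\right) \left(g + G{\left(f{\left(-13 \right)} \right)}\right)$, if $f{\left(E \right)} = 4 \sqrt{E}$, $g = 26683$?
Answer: $2000392744$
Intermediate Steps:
$G{\left(q \right)} = 1$
$\left(45818 + 29148\right) \left(g + G{\left(f{\left(-13 \right)} \right)}\right) = \left(45818 + 29148\right) \left(26683 + 1\right) = 74966 \cdot 26684 = 2000392744$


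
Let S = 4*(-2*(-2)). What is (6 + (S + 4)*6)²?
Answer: 15876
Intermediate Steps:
S = 16 (S = 4*4 = 16)
(6 + (S + 4)*6)² = (6 + (16 + 4)*6)² = (6 + 20*6)² = (6 + 120)² = 126² = 15876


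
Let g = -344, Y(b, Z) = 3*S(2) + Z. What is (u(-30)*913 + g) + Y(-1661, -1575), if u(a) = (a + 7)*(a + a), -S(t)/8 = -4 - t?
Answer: 1258165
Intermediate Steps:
S(t) = 32 + 8*t (S(t) = -8*(-4 - t) = 32 + 8*t)
Y(b, Z) = 144 + Z (Y(b, Z) = 3*(32 + 8*2) + Z = 3*(32 + 16) + Z = 3*48 + Z = 144 + Z)
u(a) = 2*a*(7 + a) (u(a) = (7 + a)*(2*a) = 2*a*(7 + a))
(u(-30)*913 + g) + Y(-1661, -1575) = ((2*(-30)*(7 - 30))*913 - 344) + (144 - 1575) = ((2*(-30)*(-23))*913 - 344) - 1431 = (1380*913 - 344) - 1431 = (1259940 - 344) - 1431 = 1259596 - 1431 = 1258165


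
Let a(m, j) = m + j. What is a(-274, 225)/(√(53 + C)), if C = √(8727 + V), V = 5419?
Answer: -49/√(53 + √14146) ≈ -3.7369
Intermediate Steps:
C = √14146 (C = √(8727 + 5419) = √14146 ≈ 118.94)
a(m, j) = j + m
a(-274, 225)/(√(53 + C)) = (225 - 274)/(√(53 + √14146)) = -49/√(53 + √14146)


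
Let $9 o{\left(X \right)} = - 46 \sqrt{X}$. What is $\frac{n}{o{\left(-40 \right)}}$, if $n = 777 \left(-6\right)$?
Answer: $- \frac{20979 i \sqrt{10}}{460} \approx - 144.22 i$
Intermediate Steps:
$o{\left(X \right)} = - \frac{46 \sqrt{X}}{9}$ ($o{\left(X \right)} = \frac{\left(-46\right) \sqrt{X}}{9} = - \frac{46 \sqrt{X}}{9}$)
$n = -4662$
$\frac{n}{o{\left(-40 \right)}} = - \frac{4662}{\left(- \frac{46}{9}\right) \sqrt{-40}} = - \frac{4662}{\left(- \frac{46}{9}\right) 2 i \sqrt{10}} = - \frac{4662}{\left(- \frac{92}{9}\right) i \sqrt{10}} = - 4662 \frac{9 i \sqrt{10}}{920} = - \frac{20979 i \sqrt{10}}{460}$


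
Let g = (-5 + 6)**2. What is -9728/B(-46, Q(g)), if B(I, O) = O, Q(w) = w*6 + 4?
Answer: -4864/5 ≈ -972.80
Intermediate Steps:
g = 1 (g = 1**2 = 1)
Q(w) = 4 + 6*w (Q(w) = 6*w + 4 = 4 + 6*w)
-9728/B(-46, Q(g)) = -9728/(4 + 6*1) = -9728/(4 + 6) = -9728/10 = -9728*1/10 = -4864/5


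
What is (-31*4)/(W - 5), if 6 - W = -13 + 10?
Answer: -31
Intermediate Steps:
W = 9 (W = 6 - (-13 + 10) = 6 - 1*(-3) = 6 + 3 = 9)
(-31*4)/(W - 5) = (-31*4)/(9 - 5) = -124/4 = -124*¼ = -31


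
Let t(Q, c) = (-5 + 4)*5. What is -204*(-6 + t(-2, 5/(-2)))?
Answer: 2244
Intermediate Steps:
t(Q, c) = -5 (t(Q, c) = -1*5 = -5)
-204*(-6 + t(-2, 5/(-2))) = -204*(-6 - 5) = -204*(-11) = 2244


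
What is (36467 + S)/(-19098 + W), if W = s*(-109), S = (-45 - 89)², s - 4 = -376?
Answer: 18141/7150 ≈ 2.5372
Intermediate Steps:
s = -372 (s = 4 - 376 = -372)
S = 17956 (S = (-134)² = 17956)
W = 40548 (W = -372*(-109) = 40548)
(36467 + S)/(-19098 + W) = (36467 + 17956)/(-19098 + 40548) = 54423/21450 = 54423*(1/21450) = 18141/7150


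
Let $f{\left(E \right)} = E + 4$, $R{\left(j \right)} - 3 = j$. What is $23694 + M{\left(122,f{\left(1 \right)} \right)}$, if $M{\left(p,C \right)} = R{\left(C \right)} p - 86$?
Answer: $24584$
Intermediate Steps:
$R{\left(j \right)} = 3 + j$
$f{\left(E \right)} = 4 + E$
$M{\left(p,C \right)} = -86 + p \left(3 + C\right)$ ($M{\left(p,C \right)} = \left(3 + C\right) p - 86 = p \left(3 + C\right) - 86 = -86 + p \left(3 + C\right)$)
$23694 + M{\left(122,f{\left(1 \right)} \right)} = 23694 - \left(86 - 122 \left(3 + \left(4 + 1\right)\right)\right) = 23694 - \left(86 - 122 \left(3 + 5\right)\right) = 23694 + \left(-86 + 122 \cdot 8\right) = 23694 + \left(-86 + 976\right) = 23694 + 890 = 24584$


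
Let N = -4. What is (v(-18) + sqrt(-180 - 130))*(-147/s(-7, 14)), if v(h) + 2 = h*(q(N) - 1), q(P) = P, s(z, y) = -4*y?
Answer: 231 + 21*I*sqrt(310)/8 ≈ 231.0 + 46.218*I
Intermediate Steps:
v(h) = -2 - 5*h (v(h) = -2 + h*(-4 - 1) = -2 + h*(-5) = -2 - 5*h)
(v(-18) + sqrt(-180 - 130))*(-147/s(-7, 14)) = ((-2 - 5*(-18)) + sqrt(-180 - 130))*(-147/((-4*14))) = ((-2 + 90) + sqrt(-310))*(-147/(-56)) = (88 + I*sqrt(310))*(-147*(-1/56)) = (88 + I*sqrt(310))*(21/8) = 231 + 21*I*sqrt(310)/8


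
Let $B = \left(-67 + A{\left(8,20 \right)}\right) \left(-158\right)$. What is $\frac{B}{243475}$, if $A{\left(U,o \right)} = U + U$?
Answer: $\frac{8058}{243475} \approx 0.033096$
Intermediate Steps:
$A{\left(U,o \right)} = 2 U$
$B = 8058$ ($B = \left(-67 + 2 \cdot 8\right) \left(-158\right) = \left(-67 + 16\right) \left(-158\right) = \left(-51\right) \left(-158\right) = 8058$)
$\frac{B}{243475} = \frac{8058}{243475}$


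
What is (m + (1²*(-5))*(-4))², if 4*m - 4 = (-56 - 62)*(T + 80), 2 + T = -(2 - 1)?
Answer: 20259001/4 ≈ 5.0648e+6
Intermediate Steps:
T = -3 (T = -2 - (2 - 1) = -2 - 1*1 = -2 - 1 = -3)
m = -4541/2 (m = 1 + ((-56 - 62)*(-3 + 80))/4 = 1 + (-118*77)/4 = 1 + (¼)*(-9086) = 1 - 4543/2 = -4541/2 ≈ -2270.5)
(m + (1²*(-5))*(-4))² = (-4541/2 + (1²*(-5))*(-4))² = (-4541/2 + (1*(-5))*(-4))² = (-4541/2 - 5*(-4))² = (-4541/2 + 20)² = (-4501/2)² = 20259001/4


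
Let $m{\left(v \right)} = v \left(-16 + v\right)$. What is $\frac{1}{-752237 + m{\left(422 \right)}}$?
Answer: $- \frac{1}{580905} \approx -1.7215 \cdot 10^{-6}$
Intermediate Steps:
$\frac{1}{-752237 + m{\left(422 \right)}} = \frac{1}{-752237 + 422 \left(-16 + 422\right)} = \frac{1}{-752237 + 422 \cdot 406} = \frac{1}{-752237 + 171332} = \frac{1}{-580905} = - \frac{1}{580905}$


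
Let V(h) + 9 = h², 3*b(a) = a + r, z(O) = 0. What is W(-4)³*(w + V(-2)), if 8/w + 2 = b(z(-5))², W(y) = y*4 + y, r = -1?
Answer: 1256000/17 ≈ 73882.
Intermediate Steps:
W(y) = 5*y (W(y) = 4*y + y = 5*y)
b(a) = -⅓ + a/3 (b(a) = (a - 1)/3 = (-1 + a)/3 = -⅓ + a/3)
w = -72/17 (w = 8/(-2 + (-⅓ + (⅓)*0)²) = 8/(-2 + (-⅓ + 0)²) = 8/(-2 + (-⅓)²) = 8/(-2 + ⅑) = 8/(-17/9) = 8*(-9/17) = -72/17 ≈ -4.2353)
V(h) = -9 + h²
W(-4)³*(w + V(-2)) = (5*(-4))³*(-72/17 + (-9 + (-2)²)) = (-20)³*(-72/17 + (-9 + 4)) = -8000*(-72/17 - 5) = -8000*(-157/17) = 1256000/17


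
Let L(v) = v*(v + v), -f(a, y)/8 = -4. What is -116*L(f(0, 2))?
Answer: -237568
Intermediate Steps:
f(a, y) = 32 (f(a, y) = -8*(-4) = 32)
L(v) = 2*v² (L(v) = v*(2*v) = 2*v²)
-116*L(f(0, 2)) = -232*32² = -232*1024 = -116*2048 = -237568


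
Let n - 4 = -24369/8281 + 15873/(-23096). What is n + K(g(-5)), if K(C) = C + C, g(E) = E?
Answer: -1841818593/191257976 ≈ -9.6300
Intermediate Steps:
K(C) = 2*C
n = 70761167/191257976 (n = 4 + (-24369/8281 + 15873/(-23096)) = 4 + (-24369*1/8281 + 15873*(-1/23096)) = 4 + (-24369/8281 - 15873/23096) = 4 - 694270737/191257976 = 70761167/191257976 ≈ 0.36998)
n + K(g(-5)) = 70761167/191257976 + 2*(-5) = 70761167/191257976 - 10 = -1841818593/191257976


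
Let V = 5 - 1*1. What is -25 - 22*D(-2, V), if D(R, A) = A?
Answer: -113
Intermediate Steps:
V = 4 (V = 5 - 1 = 4)
-25 - 22*D(-2, V) = -25 - 22*4 = -25 - 88 = -113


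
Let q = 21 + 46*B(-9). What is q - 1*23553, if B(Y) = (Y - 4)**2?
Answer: -15758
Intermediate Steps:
B(Y) = (-4 + Y)**2
q = 7795 (q = 21 + 46*(-4 - 9)**2 = 21 + 46*(-13)**2 = 21 + 46*169 = 21 + 7774 = 7795)
q - 1*23553 = 7795 - 1*23553 = 7795 - 23553 = -15758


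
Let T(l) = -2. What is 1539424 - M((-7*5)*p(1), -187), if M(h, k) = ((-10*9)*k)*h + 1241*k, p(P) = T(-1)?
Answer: 593391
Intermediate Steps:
p(P) = -2
M(h, k) = 1241*k - 90*h*k (M(h, k) = (-90*k)*h + 1241*k = -90*h*k + 1241*k = 1241*k - 90*h*k)
1539424 - M((-7*5)*p(1), -187) = 1539424 - (-187)*(1241 - 90*(-7*5)*(-2)) = 1539424 - (-187)*(1241 - (-3150)*(-2)) = 1539424 - (-187)*(1241 - 90*70) = 1539424 - (-187)*(1241 - 6300) = 1539424 - (-187)*(-5059) = 1539424 - 1*946033 = 1539424 - 946033 = 593391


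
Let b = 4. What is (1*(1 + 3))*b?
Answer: 16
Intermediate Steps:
(1*(1 + 3))*b = (1*(1 + 3))*4 = (1*4)*4 = 4*4 = 16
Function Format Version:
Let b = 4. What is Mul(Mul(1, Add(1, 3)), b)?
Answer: 16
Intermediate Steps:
Mul(Mul(1, Add(1, 3)), b) = Mul(Mul(1, Add(1, 3)), 4) = Mul(Mul(1, 4), 4) = Mul(4, 4) = 16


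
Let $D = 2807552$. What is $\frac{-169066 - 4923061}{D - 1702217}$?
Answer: $- \frac{5092127}{1105335} \approx -4.6069$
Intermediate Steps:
$\frac{-169066 - 4923061}{D - 1702217} = \frac{-169066 - 4923061}{2807552 - 1702217} = - \frac{5092127}{1105335}$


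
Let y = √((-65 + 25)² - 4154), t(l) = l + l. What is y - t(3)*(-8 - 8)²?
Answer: -1536 + I*√2554 ≈ -1536.0 + 50.537*I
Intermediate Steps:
t(l) = 2*l
y = I*√2554 (y = √((-40)² - 4154) = √(1600 - 4154) = √(-2554) = I*√2554 ≈ 50.537*I)
y - t(3)*(-8 - 8)² = I*√2554 - 2*3*(-8 - 8)² = I*√2554 - 6*(-16)² = I*√2554 - 6*256 = I*√2554 - 1*1536 = I*√2554 - 1536 = -1536 + I*√2554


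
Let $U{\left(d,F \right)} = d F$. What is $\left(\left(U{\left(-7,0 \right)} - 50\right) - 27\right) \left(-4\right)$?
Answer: $308$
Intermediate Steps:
$U{\left(d,F \right)} = F d$
$\left(\left(U{\left(-7,0 \right)} - 50\right) - 27\right) \left(-4\right) = \left(\left(0 \left(-7\right) - 50\right) - 27\right) \left(-4\right) = \left(\left(0 - 50\right) - 27\right) \left(-4\right) = \left(-50 - 27\right) \left(-4\right) = \left(-77\right) \left(-4\right) = 308$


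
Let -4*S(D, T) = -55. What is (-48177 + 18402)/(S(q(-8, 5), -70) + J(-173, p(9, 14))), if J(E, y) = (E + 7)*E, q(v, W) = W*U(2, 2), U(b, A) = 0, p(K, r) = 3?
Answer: -39700/38309 ≈ -1.0363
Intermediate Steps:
q(v, W) = 0 (q(v, W) = W*0 = 0)
S(D, T) = 55/4 (S(D, T) = -¼*(-55) = 55/4)
J(E, y) = E*(7 + E) (J(E, y) = (7 + E)*E = E*(7 + E))
(-48177 + 18402)/(S(q(-8, 5), -70) + J(-173, p(9, 14))) = (-48177 + 18402)/(55/4 - 173*(7 - 173)) = -29775/(55/4 - 173*(-166)) = -29775/(55/4 + 28718) = -29775/114927/4 = -29775*4/114927 = -39700/38309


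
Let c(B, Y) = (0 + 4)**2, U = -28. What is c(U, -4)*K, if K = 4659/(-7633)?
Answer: -74544/7633 ≈ -9.7660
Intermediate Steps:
c(B, Y) = 16 (c(B, Y) = 4**2 = 16)
K = -4659/7633 (K = 4659*(-1/7633) = -4659/7633 ≈ -0.61038)
c(U, -4)*K = 16*(-4659/7633) = -74544/7633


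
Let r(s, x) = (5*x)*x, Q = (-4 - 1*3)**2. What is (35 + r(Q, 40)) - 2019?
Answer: 6016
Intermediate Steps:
Q = 49 (Q = (-4 - 3)**2 = (-7)**2 = 49)
r(s, x) = 5*x**2
(35 + r(Q, 40)) - 2019 = (35 + 5*40**2) - 2019 = (35 + 5*1600) - 2019 = (35 + 8000) - 2019 = 8035 - 2019 = 6016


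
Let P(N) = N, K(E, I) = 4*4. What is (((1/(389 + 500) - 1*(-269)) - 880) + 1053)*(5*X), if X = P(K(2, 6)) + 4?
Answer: 39293900/889 ≈ 44200.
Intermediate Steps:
K(E, I) = 16
X = 20 (X = 16 + 4 = 20)
(((1/(389 + 500) - 1*(-269)) - 880) + 1053)*(5*X) = (((1/(389 + 500) - 1*(-269)) - 880) + 1053)*(5*20) = (((1/889 + 269) - 880) + 1053)*100 = ((239142/889 - 880) + 1053)*100 = (-543178/889 + 1053)*100 = (392939/889)*100 = 39293900/889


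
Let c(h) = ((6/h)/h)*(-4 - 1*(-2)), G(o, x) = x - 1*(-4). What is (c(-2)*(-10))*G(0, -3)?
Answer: 30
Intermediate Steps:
G(o, x) = 4 + x (G(o, x) = x + 4 = 4 + x)
c(h) = -12/h**2 (c(h) = (6/h**2)*(-4 + 2) = (6/h**2)*(-2) = -12/h**2)
(c(-2)*(-10))*G(0, -3) = (-12/(-2)**2*(-10))*(4 - 3) = (-12*1/4*(-10))*1 = -3*(-10)*1 = 30*1 = 30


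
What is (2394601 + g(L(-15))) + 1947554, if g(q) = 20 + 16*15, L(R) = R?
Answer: 4342415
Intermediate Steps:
g(q) = 260 (g(q) = 20 + 240 = 260)
(2394601 + g(L(-15))) + 1947554 = (2394601 + 260) + 1947554 = 2394861 + 1947554 = 4342415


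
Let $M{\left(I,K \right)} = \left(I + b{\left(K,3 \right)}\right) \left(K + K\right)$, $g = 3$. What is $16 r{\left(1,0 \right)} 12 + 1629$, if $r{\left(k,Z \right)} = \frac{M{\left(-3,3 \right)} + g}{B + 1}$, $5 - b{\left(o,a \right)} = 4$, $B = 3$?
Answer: $1197$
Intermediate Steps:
$b{\left(o,a \right)} = 1$ ($b{\left(o,a \right)} = 5 - 4 = 1$)
$M{\left(I,K \right)} = 2 K \left(1 + I\right)$ ($M{\left(I,K \right)} = \left(I + 1\right) \left(K + K\right) = \left(1 + I\right) 2 K = 2 K \left(1 + I\right)$)
$r{\left(k,Z \right)} = - \frac{9}{4}$ ($r{\left(k,Z \right)} = \frac{2 \cdot 3 \left(1 - 3\right) + 3}{3 + 1} = \frac{2 \cdot 3 \left(-2\right) + 3}{4} = \left(-12 + 3\right) \frac{1}{4} = \left(-9\right) \frac{1}{4} = - \frac{9}{4}$)
$16 r{\left(1,0 \right)} 12 + 1629 = 16 \left(- \frac{9}{4}\right) 12 + 1629 = \left(-36\right) 12 + 1629 = -432 + 1629 = 1197$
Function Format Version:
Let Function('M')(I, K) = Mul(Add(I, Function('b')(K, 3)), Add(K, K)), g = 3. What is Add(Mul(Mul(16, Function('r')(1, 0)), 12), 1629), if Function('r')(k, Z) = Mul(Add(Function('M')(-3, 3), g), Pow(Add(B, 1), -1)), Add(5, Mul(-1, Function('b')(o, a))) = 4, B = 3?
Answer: 1197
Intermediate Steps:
Function('b')(o, a) = 1 (Function('b')(o, a) = Add(5, Mul(-1, 4)) = Add(5, -4) = 1)
Function('M')(I, K) = Mul(2, K, Add(1, I)) (Function('M')(I, K) = Mul(Add(I, 1), Add(K, K)) = Mul(Add(1, I), Mul(2, K)) = Mul(2, K, Add(1, I)))
Function('r')(k, Z) = Rational(-9, 4) (Function('r')(k, Z) = Mul(Add(Mul(2, 3, Add(1, -3)), 3), Pow(Add(3, 1), -1)) = Mul(Add(Mul(2, 3, -2), 3), Pow(4, -1)) = Mul(Add(-12, 3), Rational(1, 4)) = Mul(-9, Rational(1, 4)) = Rational(-9, 4))
Add(Mul(Mul(16, Function('r')(1, 0)), 12), 1629) = Add(Mul(Mul(16, Rational(-9, 4)), 12), 1629) = Add(Mul(-36, 12), 1629) = Add(-432, 1629) = 1197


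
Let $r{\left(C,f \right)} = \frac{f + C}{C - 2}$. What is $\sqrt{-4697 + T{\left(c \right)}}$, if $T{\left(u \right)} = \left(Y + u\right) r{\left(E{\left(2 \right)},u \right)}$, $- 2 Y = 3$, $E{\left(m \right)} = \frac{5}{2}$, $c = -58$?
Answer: $\frac{\sqrt{7630}}{2} \approx 43.675$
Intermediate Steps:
$E{\left(m \right)} = \frac{5}{2}$ ($E{\left(m \right)} = 5 \cdot \frac{1}{2} = \frac{5}{2}$)
$Y = - \frac{3}{2}$ ($Y = \left(- \frac{1}{2}\right) 3 = - \frac{3}{2} \approx -1.5$)
$r{\left(C,f \right)} = \frac{C + f}{-2 + C}$
$T{\left(u \right)} = \left(5 + 2 u\right) \left(- \frac{3}{2} + u\right)$ ($T{\left(u \right)} = \left(- \frac{3}{2} + u\right) \frac{\frac{5}{2} + u}{-2 + \frac{5}{2}} = \left(- \frac{3}{2} + u\right) \frac{1}{\frac{1}{2}} \left(\frac{5}{2} + u\right) = \left(- \frac{3}{2} + u\right) 2 \left(\frac{5}{2} + u\right) = \left(- \frac{3}{2} + u\right) \left(5 + 2 u\right) = \left(5 + 2 u\right) \left(- \frac{3}{2} + u\right)$)
$\sqrt{-4697 + T{\left(c \right)}} = \sqrt{-4697 + \frac{\left(-3 + 2 \left(-58\right)\right) \left(5 + 2 \left(-58\right)\right)}{2}} = \sqrt{-4697 + \frac{\left(-3 - 116\right) \left(5 - 116\right)}{2}} = \sqrt{-4697 + \frac{1}{2} \left(-119\right) \left(-111\right)} = \sqrt{-4697 + \frac{13209}{2}} = \sqrt{\frac{3815}{2}} = \frac{\sqrt{7630}}{2}$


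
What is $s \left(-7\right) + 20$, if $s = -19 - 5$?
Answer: $188$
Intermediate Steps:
$s = -24$ ($s = -19 - 5 = -24$)
$s \left(-7\right) + 20 = \left(-24\right) \left(-7\right) + 20 = 168 + 20 = 188$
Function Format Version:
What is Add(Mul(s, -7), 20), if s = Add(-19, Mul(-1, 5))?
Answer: 188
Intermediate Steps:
s = -24 (s = Add(-19, -5) = -24)
Add(Mul(s, -7), 20) = Add(Mul(-24, -7), 20) = Add(168, 20) = 188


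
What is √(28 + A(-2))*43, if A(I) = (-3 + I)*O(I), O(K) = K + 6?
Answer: 86*√2 ≈ 121.62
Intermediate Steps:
O(K) = 6 + K
A(I) = (-3 + I)*(6 + I)
√(28 + A(-2))*43 = √(28 + (-3 - 2)*(6 - 2))*43 = √(28 - 5*4)*43 = √(28 - 20)*43 = √8*43 = (2*√2)*43 = 86*√2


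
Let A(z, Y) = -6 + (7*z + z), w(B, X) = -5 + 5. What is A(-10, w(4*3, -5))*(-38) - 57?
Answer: 3211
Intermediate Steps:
w(B, X) = 0
A(z, Y) = -6 + 8*z
A(-10, w(4*3, -5))*(-38) - 57 = (-6 + 8*(-10))*(-38) - 57 = (-6 - 80)*(-38) - 57 = -86*(-38) - 57 = 3268 - 57 = 3211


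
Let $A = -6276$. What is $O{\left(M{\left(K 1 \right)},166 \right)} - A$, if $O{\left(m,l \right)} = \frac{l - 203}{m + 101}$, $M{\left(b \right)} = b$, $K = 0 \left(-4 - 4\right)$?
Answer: $\frac{633839}{101} \approx 6275.6$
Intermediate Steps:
$K = 0$ ($K = 0 \left(-8\right) = 0$)
$O{\left(m,l \right)} = \frac{-203 + l}{101 + m}$
$O{\left(M{\left(K 1 \right)},166 \right)} - A = \frac{-203 + 166}{101 + 0 \cdot 1} - -6276 = \frac{1}{101 + 0} \left(-37\right) + 6276 = \frac{1}{101} \left(-37\right) + 6276 = - \frac{37}{101} + 6276 = \frac{633839}{101}$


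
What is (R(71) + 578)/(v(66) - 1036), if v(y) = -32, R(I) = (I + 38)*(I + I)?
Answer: -1338/89 ≈ -15.034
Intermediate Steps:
R(I) = 2*I*(38 + I) (R(I) = (38 + I)*(2*I) = 2*I*(38 + I))
(R(71) + 578)/(v(66) - 1036) = (2*71*(38 + 71) + 578)/(-32 - 1036) = (2*71*109 + 578)/(-1068) = (15478 + 578)*(-1/1068) = 16056*(-1/1068) = -1338/89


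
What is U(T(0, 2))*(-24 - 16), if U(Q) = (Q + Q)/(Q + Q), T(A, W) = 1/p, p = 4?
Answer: -40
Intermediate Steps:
T(A, W) = 1/4
U(Q) = 1 (U(Q) = (2*Q)/((2*Q)) = (2*Q)*(1/(2*Q)) = 1)
U(T(0, 2))*(-24 - 16) = 1*(-24 - 16) = 1*(-40) = -40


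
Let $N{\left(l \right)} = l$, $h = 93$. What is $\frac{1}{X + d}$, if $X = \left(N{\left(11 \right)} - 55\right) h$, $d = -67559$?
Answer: $- \frac{1}{71651} \approx -1.3957 \cdot 10^{-5}$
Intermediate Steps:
$X = -4092$ ($X = \left(11 - 55\right) 93 = \left(-44\right) 93 = -4092$)
$\frac{1}{X + d} = \frac{1}{-4092 - 67559} = \frac{1}{-71651} = - \frac{1}{71651}$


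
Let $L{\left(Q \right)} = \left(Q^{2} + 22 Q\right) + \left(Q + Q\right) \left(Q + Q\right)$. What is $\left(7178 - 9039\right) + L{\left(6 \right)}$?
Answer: $-1549$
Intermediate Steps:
$L{\left(Q \right)} = 5 Q^{2} + 22 Q$ ($L{\left(Q \right)} = \left(Q^{2} + 22 Q\right) + 2 Q 2 Q = \left(Q^{2} + 22 Q\right) + 4 Q^{2} = 5 Q^{2} + 22 Q$)
$\left(7178 - 9039\right) + L{\left(6 \right)} = \left(7178 - 9039\right) + 6 \left(22 + 5 \cdot 6\right) = -1861 + 6 \left(22 + 30\right) = -1861 + 6 \cdot 52 = -1861 + 312 = -1549$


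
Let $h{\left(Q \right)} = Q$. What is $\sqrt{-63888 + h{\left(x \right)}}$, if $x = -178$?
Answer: $i \sqrt{64066} \approx 253.11 i$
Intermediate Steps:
$\sqrt{-63888 + h{\left(x \right)}} = \sqrt{-63888 - 178} = \sqrt{-64066} = i \sqrt{64066}$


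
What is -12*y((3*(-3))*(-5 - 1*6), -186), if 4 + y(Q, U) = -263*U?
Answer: -586968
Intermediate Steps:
y(Q, U) = -4 - 263*U
-12*y((3*(-3))*(-5 - 1*6), -186) = -12*(-4 - 263*(-186)) = -12*(-4 + 48918) = -12*48914 = -586968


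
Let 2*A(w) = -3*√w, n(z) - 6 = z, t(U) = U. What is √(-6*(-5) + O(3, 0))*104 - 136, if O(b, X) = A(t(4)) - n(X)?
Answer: -136 + 104*√21 ≈ 340.59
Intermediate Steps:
n(z) = 6 + z
A(w) = -3*√w/2 (A(w) = (-3*√w)/2 = -3*√w/2)
O(b, X) = -9 - X (O(b, X) = -3*√4/2 - (6 + X) = -3/2*2 + (-6 - X) = -3 + (-6 - X) = -9 - X)
√(-6*(-5) + O(3, 0))*104 - 136 = √(-6*(-5) + (-9 - 1*0))*104 - 136 = √(30 + (-9 + 0))*104 - 136 = √(30 - 9)*104 - 136 = √21*104 - 136 = 104*√21 - 136 = -136 + 104*√21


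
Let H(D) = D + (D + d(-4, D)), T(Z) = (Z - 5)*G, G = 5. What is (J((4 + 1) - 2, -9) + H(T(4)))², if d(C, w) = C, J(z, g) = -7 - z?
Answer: 576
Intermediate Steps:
T(Z) = -25 + 5*Z (T(Z) = (Z - 5)*5 = (-5 + Z)*5 = -25 + 5*Z)
H(D) = -4 + 2*D (H(D) = D + (D - 4) = D + (-4 + D) = -4 + 2*D)
(J((4 + 1) - 2, -9) + H(T(4)))² = ((-7 - ((4 + 1) - 2)) + (-4 + 2*(-25 + 5*4)))² = ((-7 - (5 - 2)) + (-4 + 2*(-25 + 20)))² = ((-7 - 1*3) + (-4 + 2*(-5)))² = ((-7 - 3) + (-4 - 10))² = (-10 - 14)² = (-24)² = 576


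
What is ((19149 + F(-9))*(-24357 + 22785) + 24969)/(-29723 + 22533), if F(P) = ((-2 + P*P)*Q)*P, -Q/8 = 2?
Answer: 47960331/7190 ≈ 6670.4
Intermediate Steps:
Q = -16 (Q = -8*2 = -16)
F(P) = P*(32 - 16*P**2) (F(P) = ((-2 + P*P)*(-16))*P = ((-2 + P**2)*(-16))*P = (32 - 16*P**2)*P = P*(32 - 16*P**2))
((19149 + F(-9))*(-24357 + 22785) + 24969)/(-29723 + 22533) = ((19149 + 16*(-9)*(2 - 1*(-9)**2))*(-24357 + 22785) + 24969)/(-29723 + 22533) = ((19149 + 16*(-9)*(2 - 1*81))*(-1572) + 24969)/(-7190) = ((19149 + 16*(-9)*(2 - 81))*(-1572) + 24969)*(-1/7190) = ((19149 + 16*(-9)*(-79))*(-1572) + 24969)*(-1/7190) = ((19149 + 11376)*(-1572) + 24969)*(-1/7190) = (30525*(-1572) + 24969)*(-1/7190) = (-47985300 + 24969)*(-1/7190) = -47960331*(-1/7190) = 47960331/7190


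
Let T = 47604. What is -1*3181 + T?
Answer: 44423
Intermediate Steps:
-1*3181 + T = -1*3181 + 47604 = -3181 + 47604 = 44423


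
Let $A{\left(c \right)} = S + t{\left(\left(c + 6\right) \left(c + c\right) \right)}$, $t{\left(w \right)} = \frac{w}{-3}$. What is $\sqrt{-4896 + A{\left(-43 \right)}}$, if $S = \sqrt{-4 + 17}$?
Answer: $\frac{\sqrt{-53610 + 9 \sqrt{13}}}{3} \approx 77.156 i$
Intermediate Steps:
$t{\left(w \right)} = - \frac{w}{3}$ ($t{\left(w \right)} = w \left(- \frac{1}{3}\right) = - \frac{w}{3}$)
$S = \sqrt{13} \approx 3.6056$
$A{\left(c \right)} = \sqrt{13} - \frac{2 c \left(6 + c\right)}{3}$ ($A{\left(c \right)} = \sqrt{13} - \frac{\left(c + 6\right) \left(c + c\right)}{3} = \sqrt{13} - \frac{\left(6 + c\right) 2 c}{3} = \sqrt{13} - \frac{2 c \left(6 + c\right)}{3}$)
$\sqrt{-4896 + A{\left(-43 \right)}} = \sqrt{-4896 + \left(\sqrt{13} - - \frac{86 \left(6 - 43\right)}{3}\right)} = \sqrt{-4896 + \left(\sqrt{13} - \left(- \frac{86}{3}\right) \left(-37\right)\right)} = \sqrt{-4896 - \left(\frac{3182}{3} - \sqrt{13}\right)} = \sqrt{- \frac{17870}{3} + \sqrt{13}}$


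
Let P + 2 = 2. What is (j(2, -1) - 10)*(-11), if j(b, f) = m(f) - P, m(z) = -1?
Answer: 121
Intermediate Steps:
P = 0 (P = -2 + 2 = 0)
j(b, f) = -1 (j(b, f) = -1 - 1*0 = -1 + 0 = -1)
(j(2, -1) - 10)*(-11) = (-1 - 10)*(-11) = -11*(-11) = 121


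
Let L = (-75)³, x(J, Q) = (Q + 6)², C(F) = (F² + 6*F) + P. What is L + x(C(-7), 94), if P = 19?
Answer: -411875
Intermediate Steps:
C(F) = 19 + F² + 6*F (C(F) = (F² + 6*F) + 19 = 19 + F² + 6*F)
x(J, Q) = (6 + Q)²
L = -421875
L + x(C(-7), 94) = -421875 + (6 + 94)² = -421875 + 100² = -421875 + 10000 = -411875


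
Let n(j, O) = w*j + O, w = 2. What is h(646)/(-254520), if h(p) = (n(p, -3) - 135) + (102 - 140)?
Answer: -31/7070 ≈ -0.0043847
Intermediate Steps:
n(j, O) = O + 2*j (n(j, O) = 2*j + O = O + 2*j)
h(p) = -176 + 2*p (h(p) = ((-3 + 2*p) - 135) + (102 - 140) = (-138 + 2*p) - 38 = -176 + 2*p)
h(646)/(-254520) = (-176 + 2*646)/(-254520) = (-176 + 1292)*(-1/254520) = 1116*(-1/254520) = -31/7070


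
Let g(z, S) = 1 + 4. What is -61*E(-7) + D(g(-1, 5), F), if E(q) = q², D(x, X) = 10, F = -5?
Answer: -2979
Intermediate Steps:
g(z, S) = 5
-61*E(-7) + D(g(-1, 5), F) = -61*(-7)² + 10 = -61*49 + 10 = -2989 + 10 = -2979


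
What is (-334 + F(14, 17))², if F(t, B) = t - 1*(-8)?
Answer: 97344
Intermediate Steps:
F(t, B) = 8 + t (F(t, B) = t + 8 = 8 + t)
(-334 + F(14, 17))² = (-334 + (8 + 14))² = (-334 + 22)² = (-312)² = 97344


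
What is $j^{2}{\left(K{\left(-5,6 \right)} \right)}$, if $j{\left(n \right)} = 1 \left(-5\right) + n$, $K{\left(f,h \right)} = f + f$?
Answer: $225$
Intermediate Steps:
$K{\left(f,h \right)} = 2 f$
$j{\left(n \right)} = -5 + n$
$j^{2}{\left(K{\left(-5,6 \right)} \right)} = \left(-5 + 2 \left(-5\right)\right)^{2} = \left(-5 - 10\right)^{2} = \left(-15\right)^{2} = 225$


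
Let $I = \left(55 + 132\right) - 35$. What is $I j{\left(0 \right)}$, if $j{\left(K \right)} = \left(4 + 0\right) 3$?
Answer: $1824$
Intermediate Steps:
$j{\left(K \right)} = 12$ ($j{\left(K \right)} = 4 \cdot 3 = 12$)
$I = 152$ ($I = 187 - 35 = 152$)
$I j{\left(0 \right)} = 152 \cdot 12 = 1824$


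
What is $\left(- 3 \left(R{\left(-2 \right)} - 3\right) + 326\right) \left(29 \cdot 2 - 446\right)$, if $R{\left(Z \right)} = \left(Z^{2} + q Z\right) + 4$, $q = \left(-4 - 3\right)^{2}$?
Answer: $-234740$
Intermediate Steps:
$q = 49$ ($q = \left(-7\right)^{2} = 49$)
$R{\left(Z \right)} = 4 + Z^{2} + 49 Z$ ($R{\left(Z \right)} = \left(Z^{2} + 49 Z\right) + 4 = 4 + Z^{2} + 49 Z$)
$\left(- 3 \left(R{\left(-2 \right)} - 3\right) + 326\right) \left(29 \cdot 2 - 446\right) = \left(- 3 \left(\left(4 + \left(-2\right)^{2} + 49 \left(-2\right)\right) - 3\right) + 326\right) \left(29 \cdot 2 - 446\right) = \left(- 3 \left(\left(4 + 4 - 98\right) - 3\right) + 326\right) \left(58 - 446\right) = \left(- 3 \left(-90 - 3\right) + 326\right) \left(-388\right) = \left(\left(-3\right) \left(-93\right) + 326\right) \left(-388\right) = \left(279 + 326\right) \left(-388\right) = 605 \left(-388\right) = -234740$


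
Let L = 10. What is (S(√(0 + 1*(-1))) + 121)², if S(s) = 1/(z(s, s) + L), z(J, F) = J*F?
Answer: 1188100/81 ≈ 14668.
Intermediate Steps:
z(J, F) = F*J
S(s) = 1/(10 + s²) (S(s) = 1/(s*s + 10) = 1/(s² + 10) = 1/(10 + s²))
(S(√(0 + 1*(-1))) + 121)² = (1/(10 + (√(0 + 1*(-1)))²) + 121)² = (1/(10 + (√(0 - 1))²) + 121)² = (1/(10 + (√(-1))²) + 121)² = (1/(10 + I²) + 121)² = (1/(10 - 1) + 121)² = (1/9 + 121)² = (⅑ + 121)² = (1090/9)² = 1188100/81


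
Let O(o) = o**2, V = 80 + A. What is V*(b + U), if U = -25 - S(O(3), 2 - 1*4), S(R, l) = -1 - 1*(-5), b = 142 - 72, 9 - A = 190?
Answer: -4141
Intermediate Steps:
A = -181 (A = 9 - 1*190 = 9 - 190 = -181)
V = -101 (V = 80 - 181 = -101)
b = 70
S(R, l) = 4 (S(R, l) = -1 + 5 = 4)
U = -29 (U = -25 - 1*4 = -25 - 4 = -29)
V*(b + U) = -101*(70 - 29) = -101*41 = -4141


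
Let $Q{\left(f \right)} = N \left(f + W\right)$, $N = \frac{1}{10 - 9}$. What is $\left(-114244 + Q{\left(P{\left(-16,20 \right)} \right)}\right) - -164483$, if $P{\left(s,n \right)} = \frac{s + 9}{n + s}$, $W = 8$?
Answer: $\frac{200981}{4} \approx 50245.0$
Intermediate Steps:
$N = 1$ ($N = 1^{-1} = 1$)
$P{\left(s,n \right)} = \frac{9 + s}{n + s}$
$Q{\left(f \right)} = 8 + f$ ($Q{\left(f \right)} = 1 \left(f + 8\right) = 1 \left(8 + f\right) = 8 + f$)
$\left(-114244 + Q{\left(P{\left(-16,20 \right)} \right)}\right) - -164483 = \left(-114244 + \left(8 + \frac{9 - 16}{20 - 16}\right)\right) - -164483 = \left(-114244 + \left(8 + \frac{1}{4} \left(-7\right)\right)\right) + 164483 = \left(-114244 + \left(8 - \frac{7}{4}\right)\right) + 164483 = \left(-114244 + \frac{25}{4}\right) + 164483 = - \frac{456951}{4} + 164483 = \frac{200981}{4}$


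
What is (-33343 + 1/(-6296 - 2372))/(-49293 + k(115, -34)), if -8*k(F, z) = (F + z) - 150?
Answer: 23121370/34175757 ≈ 0.67654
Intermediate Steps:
k(F, z) = 75/4 - F/8 - z/8 (k(F, z) = -((F + z) - 150)/8 = -(-150 + F + z)/8 = 75/4 - F/8 - z/8)
(-33343 + 1/(-6296 - 2372))/(-49293 + k(115, -34)) = (-33343 + 1/(-6296 - 2372))/(-49293 + (75/4 - ⅛*115 - ⅛*(-34))) = (-33343 + 1/(-8668))/(-49293 + (75/4 - 115/8 + 17/4)) = (-33343 - 1/8668)/(-49293 + 69/8) = -289017125/(8668*(-394275/8)) = -289017125/8668*(-8/394275) = 23121370/34175757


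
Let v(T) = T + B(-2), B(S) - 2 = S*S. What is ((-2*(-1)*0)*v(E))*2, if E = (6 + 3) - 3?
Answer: 0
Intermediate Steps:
B(S) = 2 + S² (B(S) = 2 + S*S = 2 + S²)
E = 6 (E = 9 - 3 = 6)
v(T) = 6 + T (v(T) = T + (2 + (-2)²) = T + (2 + 4) = T + 6 = 6 + T)
((-2*(-1)*0)*v(E))*2 = ((-2*(-1)*0)*(6 + 6))*2 = ((2*0)*12)*2 = (0*12)*2 = 0*2 = 0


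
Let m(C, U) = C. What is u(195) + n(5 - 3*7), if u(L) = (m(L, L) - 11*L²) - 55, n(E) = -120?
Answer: -418255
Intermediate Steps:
u(L) = -55 + L - 11*L² (u(L) = (L - 11*L²) - 55 = -55 + L - 11*L²)
u(195) + n(5 - 3*7) = (-55 + 195 - 11*195²) - 120 = (-55 + 195 - 11*38025) - 120 = (-55 + 195 - 418275) - 120 = -418135 - 120 = -418255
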